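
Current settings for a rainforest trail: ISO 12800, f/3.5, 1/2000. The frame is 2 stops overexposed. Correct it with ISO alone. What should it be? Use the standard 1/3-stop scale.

ISO 3200

Overexposed by 2 stops → need 2 stops darker.
ISO: 12800 → 10000 → 8000 → 6400 → 5000 → 4000 → 3200.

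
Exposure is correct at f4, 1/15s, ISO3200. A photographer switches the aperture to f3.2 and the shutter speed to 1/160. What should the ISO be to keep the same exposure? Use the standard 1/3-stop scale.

ISO 20000

Aperture: f/4 → f/3.5 → f/3.2 — 2/3 stop opened up (brighter).
Shutter speed: 1/15 → 1/20 → 1/25 → 1/30 → 1/40 → 1/50 → 1/60 → 1/80 → 1/100 → 1/125 → 1/160 — 3 1/3 stops faster (darker).
Net change so far: 2 2/3 stops darker. Offset with the ISO: 3200 → 4000 → 5000 → 6400 → 8000 → 10000 → 12800 → 16000 → 20000.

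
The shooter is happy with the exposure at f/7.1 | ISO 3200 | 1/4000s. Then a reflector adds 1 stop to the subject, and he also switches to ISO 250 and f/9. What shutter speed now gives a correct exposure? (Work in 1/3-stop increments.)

Scene light: 1 stop brighter.
ISO: 3200 → 2500 → 2000 → 1600 → 1250 → 1000 → 800 → 640 → 500 → 400 → 320 → 250 — 3 2/3 stops dropped (darker).
Aperture: f/7.1 → f/8 → f/9 — 2/3 stop stopped down (darker).
Net so far: 3 1/3 stops darker. Shutter speed: 1/4000 → 1/3200 → 1/2500 → 1/2000 → 1/1600 → 1/1250 → 1/1000 → 1/800 → 1/640 → 1/500 → 1/400.

1/400s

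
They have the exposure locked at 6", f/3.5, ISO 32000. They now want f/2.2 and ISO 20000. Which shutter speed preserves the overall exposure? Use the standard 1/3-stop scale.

Aperture: f/3.5 → f/3.2 → f/2.8 → f/2.5 → f/2.2 — 1 1/3 stops opened up (brighter).
ISO: 32000 → 25600 → 20000 — 2/3 stop lower (darker).
Net change so far: 2/3 stop brighter. Offset with the shutter speed: 6 → 5 → 4.

4 s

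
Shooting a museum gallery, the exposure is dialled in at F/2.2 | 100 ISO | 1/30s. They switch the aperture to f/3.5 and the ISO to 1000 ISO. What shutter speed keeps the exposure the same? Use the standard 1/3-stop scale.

1/125s

Aperture: f/2.2 → f/2.5 → f/2.8 → f/3.2 → f/3.5 — 1 1/3 stops smaller aperture (darker).
ISO: 100 → 125 → 160 → 200 → 250 → 320 → 400 → 500 → 640 → 800 → 1000 — 3 1/3 stops higher (brighter).
Net change so far: 2 stops brighter. Offset with the shutter speed: 1/30 → 1/40 → 1/50 → 1/60 → 1/80 → 1/100 → 1/125.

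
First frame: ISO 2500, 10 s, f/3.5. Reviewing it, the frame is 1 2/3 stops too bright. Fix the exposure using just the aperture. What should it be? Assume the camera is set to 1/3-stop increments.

f/6.3

Overexposed by 1 2/3 stops → need 1 2/3 stops darker.
Aperture: f/3.5 → f/4 → f/4.5 → f/5 → f/5.6 → f/6.3.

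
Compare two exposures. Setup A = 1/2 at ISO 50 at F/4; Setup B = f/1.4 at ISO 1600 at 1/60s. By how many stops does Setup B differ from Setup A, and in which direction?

3 stops brighter

Aperture: f/4 → f/2.8 → f/2 → f/1.4 — 3 stops wider (brighter).
Shutter speed: 1/2 → 1/4 → 1/8 → 1/15 → 1/30 → 1/60 — 5 stops faster (darker).
ISO: 50 → 100 → 200 → 400 → 800 → 1600 — 5 stops higher (brighter).
Net: +3 −5 +5 = +3 stops.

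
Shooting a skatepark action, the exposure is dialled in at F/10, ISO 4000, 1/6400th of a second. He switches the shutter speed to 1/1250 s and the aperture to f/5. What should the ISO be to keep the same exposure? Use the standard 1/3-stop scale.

ISO 200

Shutter speed: 1/6400 → 1/5000 → 1/4000 → 1/3200 → 1/2500 → 1/2000 → 1/1600 → 1/1250 — 2 1/3 stops longer (brighter).
Aperture: f/10 → f/9 → f/8 → f/7.1 → f/6.3 → f/5.6 → f/5 — 2 stops opened up (brighter).
Net change so far: 4 1/3 stops brighter. Offset with the ISO: 4000 → 3200 → 2500 → 2000 → 1600 → 1250 → 1000 → 800 → 640 → 500 → 400 → 320 → 250 → 200.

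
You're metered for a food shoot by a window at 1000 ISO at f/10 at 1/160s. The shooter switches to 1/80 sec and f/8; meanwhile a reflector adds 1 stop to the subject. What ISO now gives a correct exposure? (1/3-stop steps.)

ISO 160

Scene light: 1 stop brighter.
Shutter speed: 1/160 → 1/125 → 1/100 → 1/80 — 1 stop slower (brighter).
Aperture: f/10 → f/9 → f/8 — 2/3 stop wider (brighter).
Net so far: 2 2/3 stops brighter. ISO: 1000 → 800 → 640 → 500 → 400 → 320 → 250 → 200 → 160.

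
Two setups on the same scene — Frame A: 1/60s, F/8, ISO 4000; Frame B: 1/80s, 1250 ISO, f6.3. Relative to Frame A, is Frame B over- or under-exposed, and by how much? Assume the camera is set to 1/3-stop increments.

1 1/3 stops darker

Aperture: f/8 → f/7.1 → f/6.3 — 2/3 stop wider (brighter).
Shutter speed: 1/60 → 1/80 — 1/3 stop faster (darker).
ISO: 4000 → 3200 → 2500 → 2000 → 1600 → 1250 — 1 2/3 stops lower (darker).
Net: +2/3 −1/3 −1 2/3 = −1 1/3 stops.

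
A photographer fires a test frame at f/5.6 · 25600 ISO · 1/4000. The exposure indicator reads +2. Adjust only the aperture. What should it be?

f/11

Overexposed by 2 stops → need 2 stops darker.
Aperture: f/5.6 → f/8 → f/11.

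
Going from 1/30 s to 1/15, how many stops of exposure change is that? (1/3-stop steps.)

1/30 → 1/25 → 1/20 → 1/15 — count the steps: 3 third-stops = 1 stop.

1 stop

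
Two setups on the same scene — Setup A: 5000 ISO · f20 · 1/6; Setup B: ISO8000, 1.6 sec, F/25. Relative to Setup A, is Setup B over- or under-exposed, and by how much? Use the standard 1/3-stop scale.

3 1/3 stops brighter

Aperture: f/20 → f/22 → f/25 — 2/3 stop stopped down (darker).
Shutter speed: 1/6 → 1/5 → 1/4 → 0.3 → 0.4 → 0.5 → 0.6 → 0.8 → 1 → 1.3 → 1.6 — 3 1/3 stops slower (brighter).
ISO: 5000 → 6400 → 8000 — 2/3 stop raised (brighter).
Net: −2/3 +3 1/3 +2/3 = +3 1/3 stops.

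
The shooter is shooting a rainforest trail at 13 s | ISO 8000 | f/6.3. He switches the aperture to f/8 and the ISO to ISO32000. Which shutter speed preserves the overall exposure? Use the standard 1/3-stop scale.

Aperture: f/6.3 → f/7.1 → f/8 — 2/3 stop smaller aperture (darker).
ISO: 8000 → 10000 → 12800 → 16000 → 20000 → 25600 → 32000 — 2 stops raised (brighter).
Net change so far: 1 1/3 stops brighter. Offset with the shutter speed: 13 → 10 → 8 → 6 → 5.

5 s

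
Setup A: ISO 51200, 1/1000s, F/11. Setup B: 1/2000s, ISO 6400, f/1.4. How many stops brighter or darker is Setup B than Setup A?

2 stops brighter

Aperture: f/11 → f/8 → f/5.6 → f/4 → f/2.8 → f/2 → f/1.4 — 6 stops opened up (brighter).
Shutter speed: 1/1000 → 1/2000 — 1 stop faster (darker).
ISO: 51200 → 25600 → 12800 → 6400 — 3 stops dropped (darker).
Net: +6 −1 −3 = +2 stops.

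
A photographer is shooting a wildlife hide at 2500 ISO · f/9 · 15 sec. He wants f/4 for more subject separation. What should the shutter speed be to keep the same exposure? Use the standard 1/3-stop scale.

3.2 s

Aperture: f/9 → f/8 → f/7.1 → f/6.3 → f/5.6 → f/5 → f/4.5 → f/4 — 2 1/3 stops larger aperture (brighter).
Need 2 1/3 stops darker from the shutter speed: 15 → 13 → 10 → 8 → 6 → 5 → 4 → 3.2.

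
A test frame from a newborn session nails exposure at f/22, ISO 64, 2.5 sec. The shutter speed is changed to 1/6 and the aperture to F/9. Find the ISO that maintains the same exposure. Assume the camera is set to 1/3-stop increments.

ISO 160

Shutter speed: 2.5 → 2 → 1.6 → 1.3 → 1 → 0.8 → 0.6 → 0.5 → 0.4 → 0.3 → 1/4 → 1/5 → 1/6 — 4 stops faster (darker).
Aperture: f/22 → f/20 → f/18 → f/16 → f/14 → f/13 → f/11 → f/10 → f/9 — 2 2/3 stops opened up (brighter).
Net change so far: 1 1/3 stops darker. Offset with the ISO: 64 → 80 → 100 → 125 → 160.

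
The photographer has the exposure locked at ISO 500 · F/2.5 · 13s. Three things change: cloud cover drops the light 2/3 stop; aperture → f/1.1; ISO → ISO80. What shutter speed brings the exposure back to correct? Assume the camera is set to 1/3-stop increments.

25 s

Scene light: 2/3 stop darker.
Aperture: f/2.5 → f/2.2 → f/2 → f/1.8 → f/1.6 → f/1.4 → f/1.2 → f/1.1 — 2 1/3 stops larger aperture (brighter).
ISO: 500 → 400 → 320 → 250 → 200 → 160 → 125 → 100 → 80 — 2 2/3 stops dropped (darker).
Net so far: 1 stop darker. Shutter speed: 13 → 15 → 20 → 25.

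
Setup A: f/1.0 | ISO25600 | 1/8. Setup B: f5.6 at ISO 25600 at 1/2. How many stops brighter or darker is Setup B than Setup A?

Aperture: f/1.0 → f/1.4 → f/2 → f/2.8 → f/4 → f/5.6 — 5 stops smaller aperture (darker).
Shutter speed: 1/8 → 1/4 → 1/2 — 2 stops slower (brighter).
ISO: unchanged.
Net: −5 +2 = −3 stops.

3 stops darker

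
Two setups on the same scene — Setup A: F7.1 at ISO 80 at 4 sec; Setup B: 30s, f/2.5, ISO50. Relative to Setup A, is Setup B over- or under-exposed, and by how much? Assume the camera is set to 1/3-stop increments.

Aperture: f/7.1 → f/6.3 → f/5.6 → f/5 → f/4.5 → f/4 → f/3.5 → f/3.2 → f/2.8 → f/2.5 — 3 stops larger aperture (brighter).
Shutter speed: 4 → 5 → 6 → 8 → 10 → 13 → 15 → 20 → 25 → 30 — 3 stops longer (brighter).
ISO: 80 → 64 → 50 — 2/3 stop dropped (darker).
Net: +3 +3 −2/3 = +5 1/3 stops.

5 1/3 stops brighter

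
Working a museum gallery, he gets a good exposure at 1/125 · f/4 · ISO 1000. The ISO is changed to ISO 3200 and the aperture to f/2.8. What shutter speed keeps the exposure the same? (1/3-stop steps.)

ISO: 1000 → 1250 → 1600 → 2000 → 2500 → 3200 — 1 2/3 stops higher (brighter).
Aperture: f/4 → f/3.5 → f/3.2 → f/2.8 — 1 stop larger aperture (brighter).
Net change so far: 2 2/3 stops brighter. Offset with the shutter speed: 1/125 → 1/160 → 1/200 → 1/250 → 1/320 → 1/400 → 1/500 → 1/640 → 1/800.

1/800s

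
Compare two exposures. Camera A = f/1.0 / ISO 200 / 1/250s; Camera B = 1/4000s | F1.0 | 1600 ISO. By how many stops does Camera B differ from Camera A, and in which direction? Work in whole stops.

1 stop darker

Aperture: unchanged.
Shutter speed: 1/250 → 1/500 → 1/1000 → 1/2000 → 1/4000 — 4 stops shorter (darker).
ISO: 200 → 400 → 800 → 1600 — 3 stops higher (brighter).
Net: −4 +3 = −1 stop.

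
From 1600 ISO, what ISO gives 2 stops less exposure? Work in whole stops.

ISO 400

ISO: 1600 → 800 → 400 — 2 stops dropped (darker).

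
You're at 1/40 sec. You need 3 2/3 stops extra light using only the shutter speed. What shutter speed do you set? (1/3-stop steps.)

Shutter speed: 1/40 → 1/30 → 1/25 → 1/20 → 1/15 → 1/13 → 1/10 → 1/8 → 1/6 → 1/5 → 1/4 → 0.3 — 3 2/3 stops longer (brighter).

0.3 s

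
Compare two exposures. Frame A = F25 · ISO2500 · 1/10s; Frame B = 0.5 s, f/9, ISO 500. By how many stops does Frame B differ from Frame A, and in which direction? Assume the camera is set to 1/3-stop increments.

Aperture: f/25 → f/22 → f/20 → f/18 → f/16 → f/14 → f/13 → f/11 → f/10 → f/9 — 3 stops wider (brighter).
Shutter speed: 1/10 → 1/8 → 1/6 → 1/5 → 1/4 → 0.3 → 0.4 → 0.5 — 2 1/3 stops slower (brighter).
ISO: 2500 → 2000 → 1600 → 1250 → 1000 → 800 → 640 → 500 — 2 1/3 stops dropped (darker).
Net: +3 +2 1/3 −2 1/3 = +3 stops.

3 stops brighter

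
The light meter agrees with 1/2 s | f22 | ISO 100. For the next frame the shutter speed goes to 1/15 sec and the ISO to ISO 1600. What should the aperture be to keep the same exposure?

f/32

Shutter speed: 1/2 → 1/4 → 1/8 → 1/15 — 3 stops faster (darker).
ISO: 100 → 200 → 400 → 800 → 1600 — 4 stops raised (brighter).
Net change so far: 1 stop brighter. Offset with the aperture: f/22 → f/32.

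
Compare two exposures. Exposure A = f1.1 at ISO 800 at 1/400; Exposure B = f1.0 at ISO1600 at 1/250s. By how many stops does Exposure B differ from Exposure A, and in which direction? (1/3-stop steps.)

Aperture: f/1.1 → f/1.0 — 1/3 stop larger aperture (brighter).
Shutter speed: 1/400 → 1/320 → 1/250 — 2/3 stop slower (brighter).
ISO: 800 → 1000 → 1250 → 1600 — 1 stop higher (brighter).
Net: +1/3 +2/3 +1 = +2 stops.

2 stops brighter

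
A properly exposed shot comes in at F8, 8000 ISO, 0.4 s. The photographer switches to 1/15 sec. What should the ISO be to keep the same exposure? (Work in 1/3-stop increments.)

Shutter speed: 0.4 → 0.3 → 1/4 → 1/5 → 1/6 → 1/8 → 1/10 → 1/13 → 1/15 — 2 2/3 stops shorter (darker).
Need 2 2/3 stops brighter from the ISO: 8000 → 10000 → 12800 → 16000 → 20000 → 25600 → 32000 → 40000 → 51200.

ISO 51200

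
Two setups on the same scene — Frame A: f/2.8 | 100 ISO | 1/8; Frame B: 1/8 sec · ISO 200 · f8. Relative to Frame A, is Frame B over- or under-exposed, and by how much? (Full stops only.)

Aperture: f/2.8 → f/4 → f/5.6 → f/8 — 3 stops narrower (darker).
Shutter speed: unchanged.
ISO: 100 → 200 — 1 stop higher (brighter).
Net: −3 +1 = −2 stops.

2 stops darker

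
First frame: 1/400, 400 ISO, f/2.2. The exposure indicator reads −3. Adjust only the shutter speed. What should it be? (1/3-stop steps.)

Underexposed by 3 stops → need 3 stops brighter.
Shutter speed: 1/400 → 1/320 → 1/250 → 1/200 → 1/160 → 1/125 → 1/100 → 1/80 → 1/60 → 1/50.

1/50s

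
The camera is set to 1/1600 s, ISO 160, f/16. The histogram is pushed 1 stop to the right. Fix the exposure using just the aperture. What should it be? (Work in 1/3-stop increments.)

Overexposed by 1 stop → need 1 stop darker.
Aperture: f/16 → f/18 → f/20 → f/22.

f/22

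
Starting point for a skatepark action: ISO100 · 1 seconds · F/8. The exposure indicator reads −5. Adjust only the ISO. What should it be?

ISO 3200

Underexposed by 5 stops → need 5 stops brighter.
ISO: 100 → 200 → 400 → 800 → 1600 → 3200.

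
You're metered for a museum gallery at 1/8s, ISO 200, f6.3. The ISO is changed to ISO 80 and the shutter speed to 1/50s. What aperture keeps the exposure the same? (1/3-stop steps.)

ISO: 200 → 160 → 125 → 100 → 80 — 1 1/3 stops dropped (darker).
Shutter speed: 1/8 → 1/10 → 1/13 → 1/15 → 1/20 → 1/25 → 1/30 → 1/40 → 1/50 — 2 2/3 stops faster (darker).
Net change so far: 4 stops darker. Offset with the aperture: f/6.3 → f/5.6 → f/5 → f/4.5 → f/4 → f/3.5 → f/3.2 → f/2.8 → f/2.5 → f/2.2 → f/2 → f/1.8 → f/1.6.

f/1.6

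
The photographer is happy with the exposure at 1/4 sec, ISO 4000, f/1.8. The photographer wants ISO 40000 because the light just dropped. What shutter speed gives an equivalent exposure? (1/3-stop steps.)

ISO: 4000 → 5000 → 6400 → 8000 → 10000 → 12800 → 16000 → 20000 → 25600 → 32000 → 40000 — 3 1/3 stops raised (brighter).
Need 3 1/3 stops darker from the shutter speed: 1/4 → 1/5 → 1/6 → 1/8 → 1/10 → 1/13 → 1/15 → 1/20 → 1/25 → 1/30 → 1/40.

1/40s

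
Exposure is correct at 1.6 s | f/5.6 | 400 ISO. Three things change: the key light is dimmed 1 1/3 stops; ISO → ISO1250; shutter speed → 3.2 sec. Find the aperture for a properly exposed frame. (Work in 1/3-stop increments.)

f/9

Scene light: 1 1/3 stops darker.
ISO: 400 → 500 → 640 → 800 → 1000 → 1250 — 1 2/3 stops raised (brighter).
Shutter speed: 1.6 → 2 → 2.5 → 3.2 — 1 stop slower (brighter).
Net so far: 1 1/3 stops brighter. Aperture: f/5.6 → f/6.3 → f/7.1 → f/8 → f/9.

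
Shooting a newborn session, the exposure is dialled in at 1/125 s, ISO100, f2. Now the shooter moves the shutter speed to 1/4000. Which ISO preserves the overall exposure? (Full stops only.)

Shutter speed: 1/125 → 1/250 → 1/500 → 1/1000 → 1/2000 → 1/4000 — 5 stops faster (darker).
Need 5 stops brighter from the ISO: 100 → 200 → 400 → 800 → 1600 → 3200.

ISO 3200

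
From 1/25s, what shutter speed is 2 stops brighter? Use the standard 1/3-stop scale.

1/6s

Shutter speed: 1/25 → 1/20 → 1/15 → 1/13 → 1/10 → 1/8 → 1/6 — 2 stops slower (brighter).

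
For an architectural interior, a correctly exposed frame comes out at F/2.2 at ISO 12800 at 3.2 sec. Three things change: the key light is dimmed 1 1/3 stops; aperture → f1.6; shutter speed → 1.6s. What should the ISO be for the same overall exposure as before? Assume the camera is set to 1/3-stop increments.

Scene light: 1 1/3 stops darker.
Aperture: f/2.2 → f/2 → f/1.8 → f/1.6 — 1 stop larger aperture (brighter).
Shutter speed: 3.2 → 2.5 → 2 → 1.6 — 1 stop faster (darker).
Net so far: 1 1/3 stops darker. ISO: 12800 → 16000 → 20000 → 25600 → 32000.

ISO 32000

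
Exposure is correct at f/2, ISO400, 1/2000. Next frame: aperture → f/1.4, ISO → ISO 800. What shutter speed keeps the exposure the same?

1/8000s

Aperture: f/2 → f/1.4 — 1 stop wider (brighter).
ISO: 400 → 800 — 1 stop raised (brighter).
Net change so far: 2 stops brighter. Offset with the shutter speed: 1/2000 → 1/4000 → 1/8000.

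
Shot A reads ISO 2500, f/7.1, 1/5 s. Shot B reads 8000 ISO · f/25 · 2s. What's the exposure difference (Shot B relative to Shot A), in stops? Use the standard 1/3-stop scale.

1 1/3 stops brighter

Aperture: f/7.1 → f/8 → f/9 → f/10 → f/11 → f/13 → f/14 → f/16 → f/18 → f/20 → f/22 → f/25 — 3 2/3 stops narrower (darker).
Shutter speed: 1/5 → 1/4 → 0.3 → 0.4 → 0.5 → 0.6 → 0.8 → 1 → 1.3 → 1.6 → 2 — 3 1/3 stops longer (brighter).
ISO: 2500 → 3200 → 4000 → 5000 → 6400 → 8000 — 1 2/3 stops raised (brighter).
Net: −3 2/3 +3 1/3 +1 2/3 = +1 1/3 stops.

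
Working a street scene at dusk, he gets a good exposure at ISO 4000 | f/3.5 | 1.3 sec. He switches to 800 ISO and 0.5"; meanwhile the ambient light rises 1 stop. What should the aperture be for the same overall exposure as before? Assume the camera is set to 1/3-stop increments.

f/1.4

Scene light: 1 stop brighter.
ISO: 4000 → 3200 → 2500 → 2000 → 1600 → 1250 → 1000 → 800 — 2 1/3 stops lower (darker).
Shutter speed: 1.3 → 1 → 0.8 → 0.6 → 0.5 — 1 1/3 stops faster (darker).
Net so far: 2 2/3 stops darker. Aperture: f/3.5 → f/3.2 → f/2.8 → f/2.5 → f/2.2 → f/2 → f/1.8 → f/1.6 → f/1.4.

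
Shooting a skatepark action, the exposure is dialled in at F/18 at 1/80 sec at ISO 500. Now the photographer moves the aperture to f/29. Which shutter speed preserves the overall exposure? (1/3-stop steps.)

1/30s

Aperture: f/18 → f/20 → f/22 → f/25 → f/29 — 1 1/3 stops narrower (darker).
Need 1 1/3 stops brighter from the shutter speed: 1/80 → 1/60 → 1/50 → 1/40 → 1/30.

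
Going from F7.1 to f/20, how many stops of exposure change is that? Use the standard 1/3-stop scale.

3 stops

f/7.1 → f/8 → f/9 → f/10 → f/11 → f/13 → f/14 → f/16 → f/18 → f/20 — count the steps: 9 third-stops = 3 stops.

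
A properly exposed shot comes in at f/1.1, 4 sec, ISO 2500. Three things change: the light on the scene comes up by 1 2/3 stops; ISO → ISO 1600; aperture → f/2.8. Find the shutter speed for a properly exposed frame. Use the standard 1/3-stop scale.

13 s

Scene light: 1 2/3 stops brighter.
ISO: 2500 → 2000 → 1600 — 2/3 stop dropped (darker).
Aperture: f/1.1 → f/1.2 → f/1.4 → f/1.6 → f/1.8 → f/2 → f/2.2 → f/2.5 → f/2.8 — 2 2/3 stops smaller aperture (darker).
Net so far: 1 2/3 stops darker. Shutter speed: 4 → 5 → 6 → 8 → 10 → 13.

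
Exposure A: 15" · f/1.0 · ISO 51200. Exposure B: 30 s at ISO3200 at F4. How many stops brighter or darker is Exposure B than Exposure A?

7 stops darker

Aperture: f/1.0 → f/1.4 → f/2 → f/2.8 → f/4 — 4 stops stopped down (darker).
Shutter speed: 15 → 30 — 1 stop longer (brighter).
ISO: 51200 → 25600 → 12800 → 6400 → 3200 — 4 stops dropped (darker).
Net: −4 +1 −4 = −7 stops.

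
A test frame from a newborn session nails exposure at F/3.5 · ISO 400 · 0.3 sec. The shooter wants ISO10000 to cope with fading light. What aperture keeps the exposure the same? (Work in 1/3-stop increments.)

ISO: 400 → 500 → 640 → 800 → 1000 → 1250 → 1600 → 2000 → 2500 → 3200 → 4000 → 5000 → 6400 → 8000 → 10000 — 4 2/3 stops raised (brighter).
Need 4 2/3 stops darker from the aperture: f/3.5 → f/4 → f/4.5 → f/5 → f/5.6 → f/6.3 → f/7.1 → f/8 → f/9 → f/10 → f/11 → f/13 → f/14 → f/16 → f/18.

f/18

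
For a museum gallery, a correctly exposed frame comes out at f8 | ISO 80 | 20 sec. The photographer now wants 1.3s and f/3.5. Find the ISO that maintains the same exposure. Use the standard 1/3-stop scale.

ISO 250

Shutter speed: 20 → 15 → 13 → 10 → 8 → 6 → 5 → 4 → 3.2 → 2.5 → 2 → 1.6 → 1.3 — 4 stops faster (darker).
Aperture: f/8 → f/7.1 → f/6.3 → f/5.6 → f/5 → f/4.5 → f/4 → f/3.5 — 2 1/3 stops opened up (brighter).
Net change so far: 1 2/3 stops darker. Offset with the ISO: 80 → 100 → 125 → 160 → 200 → 250.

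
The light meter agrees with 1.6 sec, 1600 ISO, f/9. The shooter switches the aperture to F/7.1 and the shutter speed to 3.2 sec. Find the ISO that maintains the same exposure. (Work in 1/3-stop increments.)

Aperture: f/9 → f/8 → f/7.1 — 2/3 stop larger aperture (brighter).
Shutter speed: 1.6 → 2 → 2.5 → 3.2 — 1 stop slower (brighter).
Net change so far: 1 2/3 stops brighter. Offset with the ISO: 1600 → 1250 → 1000 → 800 → 640 → 500.

ISO 500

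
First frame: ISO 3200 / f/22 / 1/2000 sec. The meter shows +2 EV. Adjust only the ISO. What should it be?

ISO 800

Overexposed by 2 stops → need 2 stops darker.
ISO: 3200 → 1600 → 800.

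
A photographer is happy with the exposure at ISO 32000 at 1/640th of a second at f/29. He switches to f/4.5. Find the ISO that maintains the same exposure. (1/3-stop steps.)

ISO 800

Aperture: f/29 → f/25 → f/22 → f/20 → f/18 → f/16 → f/14 → f/13 → f/11 → f/10 → f/9 → f/8 → f/7.1 → f/6.3 → f/5.6 → f/5 → f/4.5 — 5 1/3 stops opened up (brighter).
Need 5 1/3 stops darker from the ISO: 32000 → 25600 → 20000 → 16000 → 12800 → 10000 → 8000 → 6400 → 5000 → 4000 → 3200 → 2500 → 2000 → 1600 → 1250 → 1000 → 800.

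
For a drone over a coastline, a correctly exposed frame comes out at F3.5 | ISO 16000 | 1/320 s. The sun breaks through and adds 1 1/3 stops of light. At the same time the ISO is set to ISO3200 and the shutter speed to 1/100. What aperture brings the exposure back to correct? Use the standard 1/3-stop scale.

Scene light: 1 1/3 stops brighter.
ISO: 16000 → 12800 → 10000 → 8000 → 6400 → 5000 → 4000 → 3200 — 2 1/3 stops dropped (darker).
Shutter speed: 1/320 → 1/250 → 1/200 → 1/160 → 1/125 → 1/100 — 1 2/3 stops longer (brighter).
Net so far: 2/3 stop brighter. Aperture: f/3.5 → f/4 → f/4.5.

f/4.5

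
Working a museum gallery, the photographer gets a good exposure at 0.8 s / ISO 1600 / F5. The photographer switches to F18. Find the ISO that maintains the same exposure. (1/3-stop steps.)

Aperture: f/5 → f/5.6 → f/6.3 → f/7.1 → f/8 → f/9 → f/10 → f/11 → f/13 → f/14 → f/16 → f/18 — 3 2/3 stops smaller aperture (darker).
Need 3 2/3 stops brighter from the ISO: 1600 → 2000 → 2500 → 3200 → 4000 → 5000 → 6400 → 8000 → 10000 → 12800 → 16000 → 20000.

ISO 20000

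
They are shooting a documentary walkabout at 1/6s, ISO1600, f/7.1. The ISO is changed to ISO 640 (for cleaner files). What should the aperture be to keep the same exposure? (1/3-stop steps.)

f/4.5

ISO: 1600 → 1250 → 1000 → 800 → 640 — 1 1/3 stops lower (darker).
Need 1 1/3 stops brighter from the aperture: f/7.1 → f/6.3 → f/5.6 → f/5 → f/4.5.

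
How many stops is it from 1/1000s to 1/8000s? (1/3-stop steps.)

3 stops

1/1000 → 1/1250 → 1/1600 → 1/2000 → 1/2500 → 1/3200 → 1/4000 → 1/5000 → 1/6400 → 1/8000 — count the steps: 9 third-stops = 3 stops.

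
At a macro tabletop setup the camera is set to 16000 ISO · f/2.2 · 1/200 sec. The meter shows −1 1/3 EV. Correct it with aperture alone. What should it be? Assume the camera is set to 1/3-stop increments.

f/1.4

Underexposed by 1 1/3 stops → need 1 1/3 stops brighter.
Aperture: f/2.2 → f/2 → f/1.8 → f/1.6 → f/1.4.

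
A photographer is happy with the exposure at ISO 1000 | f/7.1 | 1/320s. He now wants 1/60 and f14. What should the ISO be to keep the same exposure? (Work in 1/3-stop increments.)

Shutter speed: 1/320 → 1/250 → 1/200 → 1/160 → 1/125 → 1/100 → 1/80 → 1/60 — 2 1/3 stops longer (brighter).
Aperture: f/7.1 → f/8 → f/9 → f/10 → f/11 → f/13 → f/14 — 2 stops smaller aperture (darker).
Net change so far: 1/3 stop brighter. Offset with the ISO: 1000 → 800.

ISO 800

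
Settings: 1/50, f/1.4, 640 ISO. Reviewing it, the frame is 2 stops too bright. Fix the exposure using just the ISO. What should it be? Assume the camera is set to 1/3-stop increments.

ISO 160

Overexposed by 2 stops → need 2 stops darker.
ISO: 640 → 500 → 400 → 320 → 250 → 200 → 160.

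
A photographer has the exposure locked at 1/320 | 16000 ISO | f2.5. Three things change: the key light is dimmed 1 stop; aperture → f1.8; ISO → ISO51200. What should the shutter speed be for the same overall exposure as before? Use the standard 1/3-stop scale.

1/1000s

Scene light: 1 stop darker.
Aperture: f/2.5 → f/2.2 → f/2 → f/1.8 — 1 stop larger aperture (brighter).
ISO: 16000 → 20000 → 25600 → 32000 → 40000 → 51200 — 1 2/3 stops higher (brighter).
Net so far: 1 2/3 stops brighter. Shutter speed: 1/320 → 1/400 → 1/500 → 1/640 → 1/800 → 1/1000.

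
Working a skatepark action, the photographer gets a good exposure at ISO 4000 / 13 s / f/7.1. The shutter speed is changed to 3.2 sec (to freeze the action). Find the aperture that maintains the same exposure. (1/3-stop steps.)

f/3.5

Shutter speed: 13 → 10 → 8 → 6 → 5 → 4 → 3.2 — 2 stops shorter (darker).
Need 2 stops brighter from the aperture: f/7.1 → f/6.3 → f/5.6 → f/5 → f/4.5 → f/4 → f/3.5.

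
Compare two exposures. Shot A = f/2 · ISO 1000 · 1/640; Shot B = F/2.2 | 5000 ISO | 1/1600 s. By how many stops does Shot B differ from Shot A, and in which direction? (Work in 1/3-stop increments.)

Aperture: f/2 → f/2.2 — 1/3 stop smaller aperture (darker).
Shutter speed: 1/640 → 1/800 → 1/1000 → 1/1250 → 1/1600 — 1 1/3 stops shorter (darker).
ISO: 1000 → 1250 → 1600 → 2000 → 2500 → 3200 → 4000 → 5000 — 2 1/3 stops raised (brighter).
Net: −1/3 −1 1/3 +2 1/3 = +2/3 stops.

2/3 stop brighter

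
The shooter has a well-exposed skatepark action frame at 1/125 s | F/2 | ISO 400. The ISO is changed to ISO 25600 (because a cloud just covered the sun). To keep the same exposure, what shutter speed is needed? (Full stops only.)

1/8000s

ISO: 400 → 800 → 1600 → 3200 → 6400 → 12800 → 25600 — 6 stops higher (brighter).
Need 6 stops darker from the shutter speed: 1/125 → 1/250 → 1/500 → 1/1000 → 1/2000 → 1/4000 → 1/8000.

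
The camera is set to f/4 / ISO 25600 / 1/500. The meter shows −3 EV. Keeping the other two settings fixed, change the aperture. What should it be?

Underexposed by 3 stops → need 3 stops brighter.
Aperture: f/4 → f/2.8 → f/2 → f/1.4.

f/1.4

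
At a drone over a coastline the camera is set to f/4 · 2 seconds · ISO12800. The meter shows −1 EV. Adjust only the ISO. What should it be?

Underexposed by 1 stop → need 1 stop brighter.
ISO: 12800 → 25600.

ISO 25600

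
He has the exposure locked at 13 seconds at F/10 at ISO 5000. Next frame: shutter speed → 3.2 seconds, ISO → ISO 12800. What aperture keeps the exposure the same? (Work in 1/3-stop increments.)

f/8

Shutter speed: 13 → 10 → 8 → 6 → 5 → 4 → 3.2 — 2 stops faster (darker).
ISO: 5000 → 6400 → 8000 → 10000 → 12800 — 1 1/3 stops higher (brighter).
Net change so far: 2/3 stop darker. Offset with the aperture: f/10 → f/9 → f/8.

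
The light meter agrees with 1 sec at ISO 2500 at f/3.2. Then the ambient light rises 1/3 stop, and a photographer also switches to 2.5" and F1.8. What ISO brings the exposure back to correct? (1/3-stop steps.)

ISO 250

Scene light: 1/3 stop brighter.
Shutter speed: 1 → 1.3 → 1.6 → 2 → 2.5 — 1 1/3 stops slower (brighter).
Aperture: f/3.2 → f/2.8 → f/2.5 → f/2.2 → f/2 → f/1.8 — 1 2/3 stops opened up (brighter).
Net so far: 3 1/3 stops brighter. ISO: 2500 → 2000 → 1600 → 1250 → 1000 → 800 → 640 → 500 → 400 → 320 → 250.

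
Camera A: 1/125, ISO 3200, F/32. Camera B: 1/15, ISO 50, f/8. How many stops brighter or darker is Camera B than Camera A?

Aperture: f/32 → f/22 → f/16 → f/11 → f/8 — 4 stops wider (brighter).
Shutter speed: 1/125 → 1/60 → 1/30 → 1/15 — 3 stops slower (brighter).
ISO: 3200 → 1600 → 800 → 400 → 200 → 100 → 50 — 6 stops dropped (darker).
Net: +4 +3 −6 = +1 stop.

1 stop brighter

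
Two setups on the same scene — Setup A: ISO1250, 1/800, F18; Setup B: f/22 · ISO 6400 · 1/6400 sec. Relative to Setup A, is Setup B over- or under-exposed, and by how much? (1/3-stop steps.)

Aperture: f/18 → f/20 → f/22 — 2/3 stop stopped down (darker).
Shutter speed: 1/800 → 1/1000 → 1/1250 → 1/1600 → 1/2000 → 1/2500 → 1/3200 → 1/4000 → 1/5000 → 1/6400 — 3 stops shorter (darker).
ISO: 1250 → 1600 → 2000 → 2500 → 3200 → 4000 → 5000 → 6400 — 2 1/3 stops higher (brighter).
Net: −2/3 −3 +2 1/3 = −1 1/3 stops.

1 1/3 stops darker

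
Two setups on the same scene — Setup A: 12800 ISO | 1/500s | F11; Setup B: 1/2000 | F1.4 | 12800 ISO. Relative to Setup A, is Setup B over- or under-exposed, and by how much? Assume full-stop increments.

4 stops brighter

Aperture: f/11 → f/8 → f/5.6 → f/4 → f/2.8 → f/2 → f/1.4 — 6 stops larger aperture (brighter).
Shutter speed: 1/500 → 1/1000 → 1/2000 — 2 stops faster (darker).
ISO: unchanged.
Net: +6 −2 = +4 stops.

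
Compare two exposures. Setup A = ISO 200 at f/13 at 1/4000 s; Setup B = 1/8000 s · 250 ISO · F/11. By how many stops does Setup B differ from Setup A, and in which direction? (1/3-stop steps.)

Aperture: f/13 → f/11 — 1/3 stop larger aperture (brighter).
Shutter speed: 1/4000 → 1/5000 → 1/6400 → 1/8000 — 1 stop shorter (darker).
ISO: 200 → 250 — 1/3 stop higher (brighter).
Net: +1/3 −1 +1/3 = −1/3 stops.

1/3 stop darker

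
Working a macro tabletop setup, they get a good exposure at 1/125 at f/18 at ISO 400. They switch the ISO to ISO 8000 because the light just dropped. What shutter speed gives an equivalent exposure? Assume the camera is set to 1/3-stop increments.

1/2500s

ISO: 400 → 500 → 640 → 800 → 1000 → 1250 → 1600 → 2000 → 2500 → 3200 → 4000 → 5000 → 6400 → 8000 — 4 1/3 stops raised (brighter).
Need 4 1/3 stops darker from the shutter speed: 1/125 → 1/160 → 1/200 → 1/250 → 1/320 → 1/400 → 1/500 → 1/640 → 1/800 → 1/1000 → 1/1250 → 1/1600 → 1/2000 → 1/2500.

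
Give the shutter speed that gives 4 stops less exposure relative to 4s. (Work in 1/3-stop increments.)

1/4s

Shutter speed: 4 → 3.2 → 2.5 → 2 → 1.6 → 1.3 → 1 → 0.8 → 0.6 → 0.5 → 0.4 → 0.3 → 1/4 — 4 stops faster (darker).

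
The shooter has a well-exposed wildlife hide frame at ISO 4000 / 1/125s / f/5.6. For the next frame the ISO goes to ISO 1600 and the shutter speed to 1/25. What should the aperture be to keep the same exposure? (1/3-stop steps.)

f/8

ISO: 4000 → 3200 → 2500 → 2000 → 1600 — 1 1/3 stops lower (darker).
Shutter speed: 1/125 → 1/100 → 1/80 → 1/60 → 1/50 → 1/40 → 1/30 → 1/25 — 2 1/3 stops slower (brighter).
Net change so far: 1 stop brighter. Offset with the aperture: f/5.6 → f/6.3 → f/7.1 → f/8.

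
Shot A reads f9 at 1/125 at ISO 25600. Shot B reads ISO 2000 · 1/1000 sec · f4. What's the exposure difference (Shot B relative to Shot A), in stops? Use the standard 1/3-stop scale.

Aperture: f/9 → f/8 → f/7.1 → f/6.3 → f/5.6 → f/5 → f/4.5 → f/4 — 2 1/3 stops wider (brighter).
Shutter speed: 1/125 → 1/160 → 1/200 → 1/250 → 1/320 → 1/400 → 1/500 → 1/640 → 1/800 → 1/1000 — 3 stops faster (darker).
ISO: 25600 → 20000 → 16000 → 12800 → 10000 → 8000 → 6400 → 5000 → 4000 → 3200 → 2500 → 2000 — 3 2/3 stops dropped (darker).
Net: +2 1/3 −3 −3 2/3 = −4 1/3 stops.

4 1/3 stops darker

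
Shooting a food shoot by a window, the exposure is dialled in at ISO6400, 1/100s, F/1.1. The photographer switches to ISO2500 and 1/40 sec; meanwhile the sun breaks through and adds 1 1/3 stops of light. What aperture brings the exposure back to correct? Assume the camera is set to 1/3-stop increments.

Scene light: 1 1/3 stops brighter.
ISO: 6400 → 5000 → 4000 → 3200 → 2500 — 1 1/3 stops lower (darker).
Shutter speed: 1/100 → 1/80 → 1/60 → 1/50 → 1/40 — 1 1/3 stops longer (brighter).
Net so far: 1 1/3 stops brighter. Aperture: f/1.1 → f/1.2 → f/1.4 → f/1.6 → f/1.8.

f/1.8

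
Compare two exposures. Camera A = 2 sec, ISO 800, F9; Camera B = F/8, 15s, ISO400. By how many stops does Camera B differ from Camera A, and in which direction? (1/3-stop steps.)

Aperture: f/9 → f/8 — 1/3 stop wider (brighter).
Shutter speed: 2 → 2.5 → 3.2 → 4 → 5 → 6 → 8 → 10 → 13 → 15 — 3 stops slower (brighter).
ISO: 800 → 640 → 500 → 400 — 1 stop lower (darker).
Net: +1/3 +3 −1 = +2 1/3 stops.

2 1/3 stops brighter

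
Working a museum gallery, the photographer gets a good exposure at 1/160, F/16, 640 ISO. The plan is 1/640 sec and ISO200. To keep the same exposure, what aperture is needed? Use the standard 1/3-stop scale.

f/4.5

Shutter speed: 1/160 → 1/200 → 1/250 → 1/320 → 1/400 → 1/500 → 1/640 — 2 stops faster (darker).
ISO: 640 → 500 → 400 → 320 → 250 → 200 — 1 2/3 stops dropped (darker).
Net change so far: 3 2/3 stops darker. Offset with the aperture: f/16 → f/14 → f/13 → f/11 → f/10 → f/9 → f/8 → f/7.1 → f/6.3 → f/5.6 → f/5 → f/4.5.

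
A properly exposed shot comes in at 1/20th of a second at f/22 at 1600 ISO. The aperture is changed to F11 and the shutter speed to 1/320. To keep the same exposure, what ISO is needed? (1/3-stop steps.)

ISO 6400

Aperture: f/22 → f/20 → f/18 → f/16 → f/14 → f/13 → f/11 — 2 stops larger aperture (brighter).
Shutter speed: 1/20 → 1/25 → 1/30 → 1/40 → 1/50 → 1/60 → 1/80 → 1/100 → 1/125 → 1/160 → 1/200 → 1/250 → 1/320 — 4 stops shorter (darker).
Net change so far: 2 stops darker. Offset with the ISO: 1600 → 2000 → 2500 → 3200 → 4000 → 5000 → 6400.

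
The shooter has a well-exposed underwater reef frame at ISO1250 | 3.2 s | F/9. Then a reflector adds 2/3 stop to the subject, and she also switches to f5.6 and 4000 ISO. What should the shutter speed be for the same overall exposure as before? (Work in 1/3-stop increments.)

1/4s

Scene light: 2/3 stop brighter.
Aperture: f/9 → f/8 → f/7.1 → f/6.3 → f/5.6 — 1 1/3 stops larger aperture (brighter).
ISO: 1250 → 1600 → 2000 → 2500 → 3200 → 4000 — 1 2/3 stops raised (brighter).
Net so far: 3 2/3 stops brighter. Shutter speed: 3.2 → 2.5 → 2 → 1.6 → 1.3 → 1 → 0.8 → 0.6 → 0.5 → 0.4 → 0.3 → 1/4.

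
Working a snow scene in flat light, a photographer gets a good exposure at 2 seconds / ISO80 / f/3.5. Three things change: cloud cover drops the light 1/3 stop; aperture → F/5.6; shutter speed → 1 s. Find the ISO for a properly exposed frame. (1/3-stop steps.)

Scene light: 1/3 stop darker.
Aperture: f/3.5 → f/4 → f/4.5 → f/5 → f/5.6 — 1 1/3 stops smaller aperture (darker).
Shutter speed: 2 → 1.6 → 1.3 → 1 — 1 stop faster (darker).
Net so far: 2 2/3 stops darker. ISO: 80 → 100 → 125 → 160 → 200 → 250 → 320 → 400 → 500.

ISO 500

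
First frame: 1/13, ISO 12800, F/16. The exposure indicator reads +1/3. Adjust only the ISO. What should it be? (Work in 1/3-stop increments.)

ISO 10000

Overexposed by 1/3 stop → need 1/3 stop darker.
ISO: 12800 → 10000.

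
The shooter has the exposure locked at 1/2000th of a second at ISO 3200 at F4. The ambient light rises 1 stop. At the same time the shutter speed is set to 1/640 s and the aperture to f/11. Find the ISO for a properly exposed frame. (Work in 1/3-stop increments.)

Scene light: 1 stop brighter.
Shutter speed: 1/2000 → 1/1600 → 1/1250 → 1/1000 → 1/800 → 1/640 — 1 2/3 stops slower (brighter).
Aperture: f/4 → f/4.5 → f/5 → f/5.6 → f/6.3 → f/7.1 → f/8 → f/9 → f/10 → f/11 — 3 stops stopped down (darker).
Net so far: 1/3 stop darker. ISO: 3200 → 4000.

ISO 4000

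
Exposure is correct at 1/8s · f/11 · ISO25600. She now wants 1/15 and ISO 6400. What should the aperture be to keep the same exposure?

Shutter speed: 1/8 → 1/15 — 1 stop faster (darker).
ISO: 25600 → 12800 → 6400 — 2 stops dropped (darker).
Net change so far: 3 stops darker. Offset with the aperture: f/11 → f/8 → f/5.6 → f/4.

f/4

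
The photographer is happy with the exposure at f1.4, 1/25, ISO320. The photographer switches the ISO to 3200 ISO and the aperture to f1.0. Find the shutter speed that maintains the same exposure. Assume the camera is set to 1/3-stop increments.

1/500s

ISO: 320 → 400 → 500 → 640 → 800 → 1000 → 1250 → 1600 → 2000 → 2500 → 3200 — 3 1/3 stops raised (brighter).
Aperture: f/1.4 → f/1.2 → f/1.1 → f/1.0 — 1 stop opened up (brighter).
Net change so far: 4 1/3 stops brighter. Offset with the shutter speed: 1/25 → 1/30 → 1/40 → 1/50 → 1/60 → 1/80 → 1/100 → 1/125 → 1/160 → 1/200 → 1/250 → 1/320 → 1/400 → 1/500.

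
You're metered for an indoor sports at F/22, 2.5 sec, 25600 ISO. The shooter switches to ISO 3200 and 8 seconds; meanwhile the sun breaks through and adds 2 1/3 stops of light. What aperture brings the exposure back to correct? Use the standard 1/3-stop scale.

Scene light: 2 1/3 stops brighter.
ISO: 25600 → 20000 → 16000 → 12800 → 10000 → 8000 → 6400 → 5000 → 4000 → 3200 — 3 stops dropped (darker).
Shutter speed: 2.5 → 3.2 → 4 → 5 → 6 → 8 — 1 2/3 stops slower (brighter).
Net so far: 1 stop brighter. Aperture: f/22 → f/25 → f/29 → f/32.

f/32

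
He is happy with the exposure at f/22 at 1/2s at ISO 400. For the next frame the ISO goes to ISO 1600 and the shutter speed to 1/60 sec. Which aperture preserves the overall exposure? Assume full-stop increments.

f/8

ISO: 400 → 800 → 1600 — 2 stops higher (brighter).
Shutter speed: 1/2 → 1/4 → 1/8 → 1/15 → 1/30 → 1/60 — 5 stops faster (darker).
Net change so far: 3 stops darker. Offset with the aperture: f/22 → f/16 → f/11 → f/8.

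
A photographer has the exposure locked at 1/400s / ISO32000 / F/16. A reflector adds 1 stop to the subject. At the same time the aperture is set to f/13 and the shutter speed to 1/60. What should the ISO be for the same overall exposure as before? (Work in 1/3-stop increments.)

Scene light: 1 stop brighter.
Aperture: f/16 → f/14 → f/13 — 2/3 stop larger aperture (brighter).
Shutter speed: 1/400 → 1/320 → 1/250 → 1/200 → 1/160 → 1/125 → 1/100 → 1/80 → 1/60 — 2 2/3 stops longer (brighter).
Net so far: 4 1/3 stops brighter. ISO: 32000 → 25600 → 20000 → 16000 → 12800 → 10000 → 8000 → 6400 → 5000 → 4000 → 3200 → 2500 → 2000 → 1600.

ISO 1600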